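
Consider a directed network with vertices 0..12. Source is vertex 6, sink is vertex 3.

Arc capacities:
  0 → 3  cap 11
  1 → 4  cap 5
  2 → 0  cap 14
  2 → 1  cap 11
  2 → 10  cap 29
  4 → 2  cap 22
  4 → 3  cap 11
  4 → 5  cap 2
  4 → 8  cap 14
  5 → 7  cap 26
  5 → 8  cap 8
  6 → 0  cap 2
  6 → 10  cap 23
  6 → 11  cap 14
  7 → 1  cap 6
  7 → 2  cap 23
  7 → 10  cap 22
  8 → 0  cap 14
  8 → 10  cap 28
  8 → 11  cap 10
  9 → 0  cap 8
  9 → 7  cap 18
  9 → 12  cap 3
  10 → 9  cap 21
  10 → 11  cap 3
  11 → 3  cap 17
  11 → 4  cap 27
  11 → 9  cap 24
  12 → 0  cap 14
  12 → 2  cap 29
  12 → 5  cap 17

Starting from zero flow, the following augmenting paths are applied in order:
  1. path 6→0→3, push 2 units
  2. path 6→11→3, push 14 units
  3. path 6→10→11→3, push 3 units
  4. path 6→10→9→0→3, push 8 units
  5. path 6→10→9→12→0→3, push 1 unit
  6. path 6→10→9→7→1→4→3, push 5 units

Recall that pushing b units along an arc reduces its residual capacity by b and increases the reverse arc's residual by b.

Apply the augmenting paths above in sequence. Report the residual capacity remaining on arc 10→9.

after path 1 (6→0→3, push 2): res(10,9)=21
after path 2 (6→11→3, push 14): res(10,9)=21
after path 3 (6→10→11→3, push 3): res(10,9)=21
after path 4 (6→10→9→0→3, push 8): res(10,9)=13
after path 5 (6→10→9→12→0→3, push 1): res(10,9)=12
after path 6 (6→10→9→7→1→4→3, push 5): res(10,9)=7

Residual capacity of (10,9): 7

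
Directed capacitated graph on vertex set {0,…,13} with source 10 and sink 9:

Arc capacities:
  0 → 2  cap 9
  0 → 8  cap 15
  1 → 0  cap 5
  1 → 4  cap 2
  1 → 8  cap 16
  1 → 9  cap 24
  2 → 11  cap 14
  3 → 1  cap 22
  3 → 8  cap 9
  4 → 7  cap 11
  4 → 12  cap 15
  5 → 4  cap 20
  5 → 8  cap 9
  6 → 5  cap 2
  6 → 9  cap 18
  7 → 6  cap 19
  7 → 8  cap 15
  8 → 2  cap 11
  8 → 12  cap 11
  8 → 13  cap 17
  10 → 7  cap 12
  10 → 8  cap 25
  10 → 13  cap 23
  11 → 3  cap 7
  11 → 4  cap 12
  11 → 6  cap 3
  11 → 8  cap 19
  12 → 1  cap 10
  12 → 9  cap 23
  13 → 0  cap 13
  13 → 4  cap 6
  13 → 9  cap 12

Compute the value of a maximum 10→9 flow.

Maximum flow value: 55

augment #1: 10→13→9 bottleneck 12, total now 12
augment #2: 10→7→6→9 bottleneck 12, total now 24
augment #3: 10→8→12→9 bottleneck 11, total now 35
augment #4: 10→13→4→12→9 bottleneck 6, total now 41
augment #5: 10→8→2→11→6→9 bottleneck 3, total now 44
augment #6: 10→8→2→11→3→1→9 bottleneck 7, total now 51
augment #7: 10→8→2→11→4→12→9 bottleneck 1, total now 52
augment #8: 10→13→0→2→11→4→12→9 bottleneck 3, total now 55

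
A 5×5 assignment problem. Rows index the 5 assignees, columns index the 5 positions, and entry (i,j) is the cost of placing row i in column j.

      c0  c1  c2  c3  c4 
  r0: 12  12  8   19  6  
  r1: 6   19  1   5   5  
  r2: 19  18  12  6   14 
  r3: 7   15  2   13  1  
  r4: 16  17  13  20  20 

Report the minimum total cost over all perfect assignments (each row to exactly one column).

optimal assignment: row0→col1 (cost 12), row1→col2 (cost 1), row2→col3 (cost 6), row3→col4 (cost 1), row4→col0 (cost 16)
total = 12 + 1 + 6 + 1 + 16 = 36

Minimum assignment cost: 36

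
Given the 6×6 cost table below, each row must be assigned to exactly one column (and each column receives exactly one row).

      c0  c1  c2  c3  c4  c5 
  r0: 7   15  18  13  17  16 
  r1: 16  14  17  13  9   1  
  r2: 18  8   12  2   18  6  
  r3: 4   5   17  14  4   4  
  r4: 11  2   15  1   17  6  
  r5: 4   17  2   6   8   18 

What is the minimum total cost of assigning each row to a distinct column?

optimal assignment: row0→col0 (cost 7), row1→col5 (cost 1), row2→col3 (cost 2), row3→col4 (cost 4), row4→col1 (cost 2), row5→col2 (cost 2)
total = 7 + 1 + 2 + 4 + 2 + 2 = 18

Minimum assignment cost: 18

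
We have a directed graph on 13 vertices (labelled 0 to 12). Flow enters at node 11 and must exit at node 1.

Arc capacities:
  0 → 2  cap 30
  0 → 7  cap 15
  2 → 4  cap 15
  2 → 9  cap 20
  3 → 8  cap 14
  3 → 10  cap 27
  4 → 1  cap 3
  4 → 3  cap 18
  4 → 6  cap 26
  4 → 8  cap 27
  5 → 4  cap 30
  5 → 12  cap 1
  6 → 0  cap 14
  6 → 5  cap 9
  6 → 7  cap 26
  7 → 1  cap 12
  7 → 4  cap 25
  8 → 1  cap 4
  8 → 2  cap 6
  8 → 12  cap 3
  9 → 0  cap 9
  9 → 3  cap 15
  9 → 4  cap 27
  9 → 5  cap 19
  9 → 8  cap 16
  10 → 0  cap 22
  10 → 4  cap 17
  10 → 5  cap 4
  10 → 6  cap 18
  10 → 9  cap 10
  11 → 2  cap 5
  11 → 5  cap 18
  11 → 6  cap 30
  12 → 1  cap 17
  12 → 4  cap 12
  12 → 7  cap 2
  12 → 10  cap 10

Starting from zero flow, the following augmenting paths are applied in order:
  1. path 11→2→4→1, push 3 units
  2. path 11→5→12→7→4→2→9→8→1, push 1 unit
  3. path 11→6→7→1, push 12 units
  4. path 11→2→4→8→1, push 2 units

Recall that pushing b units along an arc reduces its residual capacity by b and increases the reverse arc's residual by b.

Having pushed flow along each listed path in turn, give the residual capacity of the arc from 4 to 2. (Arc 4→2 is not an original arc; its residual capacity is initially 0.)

after path 1 (11→2→4→1, push 3): res(4,2)=3
after path 2 (11→5→12→7→4→2→9→8→1, push 1): res(4,2)=2
after path 3 (11→6→7→1, push 12): res(4,2)=2
after path 4 (11→2→4→8→1, push 2): res(4,2)=4

Residual capacity of (4,2): 4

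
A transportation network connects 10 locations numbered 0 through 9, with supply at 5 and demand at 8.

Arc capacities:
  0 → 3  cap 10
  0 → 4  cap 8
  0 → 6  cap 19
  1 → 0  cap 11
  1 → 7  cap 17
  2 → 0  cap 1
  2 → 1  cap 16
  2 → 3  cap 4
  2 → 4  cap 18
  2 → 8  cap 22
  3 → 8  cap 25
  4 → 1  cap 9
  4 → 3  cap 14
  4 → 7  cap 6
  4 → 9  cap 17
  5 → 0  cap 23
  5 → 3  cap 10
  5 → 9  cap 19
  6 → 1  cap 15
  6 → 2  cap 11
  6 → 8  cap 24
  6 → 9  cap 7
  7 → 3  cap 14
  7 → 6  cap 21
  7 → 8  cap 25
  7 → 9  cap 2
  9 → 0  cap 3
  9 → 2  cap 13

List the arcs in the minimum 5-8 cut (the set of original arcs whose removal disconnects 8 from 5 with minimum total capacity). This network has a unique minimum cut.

Min-cut arcs: {(5,0), (5,3), (9,0), (9,2)} (total capacity 49)

augment #1: 5→3→8 push 10
augment #2: 5→0→3→8 push 10
augment #3: 5→0→6→8 push 13
augment #4: 5→9→2→8 push 13
augment #5: 5→9→0→6→8 push 3
max flow = 49; residual-reachable set from 5 gives S-side
cut edges (S→T): {(5,0), (5,3), (9,0), (9,2)} total cap 49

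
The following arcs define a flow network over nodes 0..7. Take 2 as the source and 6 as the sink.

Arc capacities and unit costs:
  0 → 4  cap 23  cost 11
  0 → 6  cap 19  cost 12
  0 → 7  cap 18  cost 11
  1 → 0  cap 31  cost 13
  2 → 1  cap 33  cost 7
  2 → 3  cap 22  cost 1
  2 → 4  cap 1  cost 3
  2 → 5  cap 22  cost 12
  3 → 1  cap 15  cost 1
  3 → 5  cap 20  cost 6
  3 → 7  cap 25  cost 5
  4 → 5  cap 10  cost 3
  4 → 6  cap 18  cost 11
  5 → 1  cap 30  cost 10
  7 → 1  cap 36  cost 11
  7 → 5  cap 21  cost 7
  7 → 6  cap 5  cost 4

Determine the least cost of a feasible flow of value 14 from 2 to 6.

Minimum cost for 14 units: 280

shortest-cost path #1: 2→3→7→6 push 5 @ unit cost 10 (adds 50)
shortest-cost path #2: 2→4→6 push 1 @ unit cost 14 (adds 14)
shortest-cost path #3: 2→3→1→0→6 push 8 @ unit cost 27 (adds 216)
total cost = 280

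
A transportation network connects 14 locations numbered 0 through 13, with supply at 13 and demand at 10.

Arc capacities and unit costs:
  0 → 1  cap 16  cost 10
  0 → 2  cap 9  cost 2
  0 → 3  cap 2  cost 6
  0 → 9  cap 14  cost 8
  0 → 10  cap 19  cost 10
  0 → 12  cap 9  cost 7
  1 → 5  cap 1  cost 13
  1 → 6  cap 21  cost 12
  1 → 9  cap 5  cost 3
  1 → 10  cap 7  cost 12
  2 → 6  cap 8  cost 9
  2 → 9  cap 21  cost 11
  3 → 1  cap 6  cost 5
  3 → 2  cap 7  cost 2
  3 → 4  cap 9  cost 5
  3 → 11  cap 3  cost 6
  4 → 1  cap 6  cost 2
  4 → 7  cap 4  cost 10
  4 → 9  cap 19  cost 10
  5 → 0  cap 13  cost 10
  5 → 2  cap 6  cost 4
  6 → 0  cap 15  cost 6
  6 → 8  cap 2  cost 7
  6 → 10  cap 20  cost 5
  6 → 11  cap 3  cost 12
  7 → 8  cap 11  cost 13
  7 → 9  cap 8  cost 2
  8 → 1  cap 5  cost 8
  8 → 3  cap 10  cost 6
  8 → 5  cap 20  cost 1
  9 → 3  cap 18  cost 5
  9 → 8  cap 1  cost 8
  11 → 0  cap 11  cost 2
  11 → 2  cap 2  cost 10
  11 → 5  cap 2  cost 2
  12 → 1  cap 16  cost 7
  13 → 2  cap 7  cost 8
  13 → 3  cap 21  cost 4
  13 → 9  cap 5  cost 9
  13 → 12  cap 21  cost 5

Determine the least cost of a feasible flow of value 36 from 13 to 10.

shortest-cost path #1: 13→3→2→6→10 push 7 @ unit cost 20 (adds 140)
shortest-cost path #2: 13→3→1→10 push 6 @ unit cost 21 (adds 126)
shortest-cost path #3: 13→2→6→10 push 1 @ unit cost 22 (adds 22)
shortest-cost path #4: 13→3→11→0→10 push 3 @ unit cost 22 (adds 66)
shortest-cost path #5: 13→3→4→1→10 push 1 @ unit cost 23 (adds 23)
shortest-cost path #6: 13→3→4→1→6→10 push 4 @ unit cost 28 (adds 112)
shortest-cost path #7: 13→12→1→6→10 push 8 @ unit cost 29 (adds 232)
shortest-cost path #8: 13→9→8→5→0→10 push 1 @ unit cost 38 (adds 38)
shortest-cost path #9: 13→12→1→6→0→10 push 5 @ unit cost 40 (adds 200)
total cost = 959

Minimum cost for 36 units: 959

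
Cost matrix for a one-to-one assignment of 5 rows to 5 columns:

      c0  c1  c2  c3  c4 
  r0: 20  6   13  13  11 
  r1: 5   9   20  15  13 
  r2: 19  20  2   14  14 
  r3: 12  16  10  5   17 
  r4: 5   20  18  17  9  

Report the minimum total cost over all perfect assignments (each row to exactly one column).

Minimum assignment cost: 27

optimal assignment: row0→col1 (cost 6), row1→col0 (cost 5), row2→col2 (cost 2), row3→col3 (cost 5), row4→col4 (cost 9)
total = 6 + 5 + 2 + 5 + 9 = 27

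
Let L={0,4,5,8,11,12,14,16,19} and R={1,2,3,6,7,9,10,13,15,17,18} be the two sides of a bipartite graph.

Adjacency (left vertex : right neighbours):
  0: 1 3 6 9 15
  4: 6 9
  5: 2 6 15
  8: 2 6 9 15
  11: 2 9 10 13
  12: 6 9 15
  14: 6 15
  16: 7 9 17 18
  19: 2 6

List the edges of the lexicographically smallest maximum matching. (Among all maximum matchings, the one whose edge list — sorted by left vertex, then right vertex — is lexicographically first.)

Lex-smallest maximum matching: {(0,1), (4,6), (5,2), (8,9), (11,10), (12,15), (16,7)}

|M| = 7 (so the lex-smallest maximum matching has 7 edges)
process left vertices in ascending order; for each, take the smallest-labelled available neighbour that still permits 7 edges overall, or leave it unmatched if none does
lex-smallest matching: {0-1, 4-6, 5-2, 8-9, 11-10, 12-15, 16-7}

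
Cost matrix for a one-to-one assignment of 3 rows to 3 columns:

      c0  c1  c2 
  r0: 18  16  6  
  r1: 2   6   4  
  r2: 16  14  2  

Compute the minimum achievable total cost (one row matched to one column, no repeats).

optimal assignment: row0→col1 (cost 16), row1→col0 (cost 2), row2→col2 (cost 2)
total = 16 + 2 + 2 = 20

Minimum assignment cost: 20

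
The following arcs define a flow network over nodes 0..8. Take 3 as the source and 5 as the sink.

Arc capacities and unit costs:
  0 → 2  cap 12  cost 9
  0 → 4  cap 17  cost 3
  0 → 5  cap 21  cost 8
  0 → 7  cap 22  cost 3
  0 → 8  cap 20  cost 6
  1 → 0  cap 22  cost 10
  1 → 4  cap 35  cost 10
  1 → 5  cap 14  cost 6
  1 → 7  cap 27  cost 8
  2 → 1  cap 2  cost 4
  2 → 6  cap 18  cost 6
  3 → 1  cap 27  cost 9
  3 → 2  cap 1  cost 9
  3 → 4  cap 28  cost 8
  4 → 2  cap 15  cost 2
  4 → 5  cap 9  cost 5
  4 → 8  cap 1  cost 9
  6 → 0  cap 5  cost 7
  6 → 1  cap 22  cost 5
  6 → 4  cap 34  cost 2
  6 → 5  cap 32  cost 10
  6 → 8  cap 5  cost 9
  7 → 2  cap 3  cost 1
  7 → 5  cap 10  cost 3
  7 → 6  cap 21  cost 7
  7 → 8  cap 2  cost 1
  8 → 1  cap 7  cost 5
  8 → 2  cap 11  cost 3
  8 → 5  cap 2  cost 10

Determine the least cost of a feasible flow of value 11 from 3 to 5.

Minimum cost for 11 units: 147

shortest-cost path #1: 3→4→5 push 9 @ unit cost 13 (adds 117)
shortest-cost path #2: 3→1→5 push 2 @ unit cost 15 (adds 30)
total cost = 147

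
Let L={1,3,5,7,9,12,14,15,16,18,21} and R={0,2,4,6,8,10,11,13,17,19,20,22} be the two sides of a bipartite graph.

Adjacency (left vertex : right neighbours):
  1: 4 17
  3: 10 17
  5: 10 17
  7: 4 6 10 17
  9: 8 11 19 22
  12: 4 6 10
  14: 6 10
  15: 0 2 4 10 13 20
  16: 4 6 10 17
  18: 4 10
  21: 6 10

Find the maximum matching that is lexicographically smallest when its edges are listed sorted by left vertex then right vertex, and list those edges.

|M| = 6 (so the lex-smallest maximum matching has 6 edges)
process left vertices in ascending order; for each, take the smallest-labelled available neighbour that still permits 6 edges overall, or leave it unmatched if none does
lex-smallest matching: {1-4, 3-10, 5-17, 7-6, 9-8, 15-0}

Lex-smallest maximum matching: {(1,4), (3,10), (5,17), (7,6), (9,8), (15,0)}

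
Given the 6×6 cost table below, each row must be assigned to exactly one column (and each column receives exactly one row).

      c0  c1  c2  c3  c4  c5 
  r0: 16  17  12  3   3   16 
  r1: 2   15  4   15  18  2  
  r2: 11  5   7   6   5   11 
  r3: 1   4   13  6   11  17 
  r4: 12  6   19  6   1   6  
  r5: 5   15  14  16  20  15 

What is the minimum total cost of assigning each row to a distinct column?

Minimum assignment cost: 22

optimal assignment: row0→col3 (cost 3), row1→col5 (cost 2), row2→col2 (cost 7), row3→col1 (cost 4), row4→col4 (cost 1), row5→col0 (cost 5)
total = 3 + 2 + 7 + 4 + 1 + 5 = 22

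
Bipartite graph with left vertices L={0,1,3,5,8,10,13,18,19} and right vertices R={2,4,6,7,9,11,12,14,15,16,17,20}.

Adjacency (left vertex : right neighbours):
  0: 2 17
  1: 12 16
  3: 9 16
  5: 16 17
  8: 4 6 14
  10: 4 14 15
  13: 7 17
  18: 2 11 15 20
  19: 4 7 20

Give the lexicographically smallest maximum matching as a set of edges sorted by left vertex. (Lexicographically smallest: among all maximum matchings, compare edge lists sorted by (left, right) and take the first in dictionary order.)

Lex-smallest maximum matching: {(0,2), (1,12), (3,9), (5,16), (8,4), (10,14), (13,7), (18,11), (19,20)}

|M| = 9 (so the lex-smallest maximum matching has 9 edges)
process left vertices in ascending order; for each, take the smallest-labelled available neighbour that still permits 9 edges overall, or leave it unmatched if none does
lex-smallest matching: {0-2, 1-12, 3-9, 5-16, 8-4, 10-14, 13-7, 18-11, 19-20}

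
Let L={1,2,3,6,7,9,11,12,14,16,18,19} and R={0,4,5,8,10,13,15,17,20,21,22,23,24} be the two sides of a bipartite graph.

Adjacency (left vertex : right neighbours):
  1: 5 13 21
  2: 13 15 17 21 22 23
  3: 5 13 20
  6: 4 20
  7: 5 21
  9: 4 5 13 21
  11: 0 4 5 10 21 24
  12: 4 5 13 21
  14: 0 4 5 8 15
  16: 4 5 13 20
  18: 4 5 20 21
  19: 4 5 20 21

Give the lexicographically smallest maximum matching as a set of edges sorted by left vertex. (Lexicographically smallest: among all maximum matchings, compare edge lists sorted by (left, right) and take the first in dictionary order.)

Lex-smallest maximum matching: {(1,5), (2,15), (3,13), (6,4), (7,21), (11,0), (14,8), (16,20)}

|M| = 8 (so the lex-smallest maximum matching has 8 edges)
process left vertices in ascending order; for each, take the smallest-labelled available neighbour that still permits 8 edges overall, or leave it unmatched if none does
lex-smallest matching: {1-5, 2-15, 3-13, 6-4, 7-21, 11-0, 14-8, 16-20}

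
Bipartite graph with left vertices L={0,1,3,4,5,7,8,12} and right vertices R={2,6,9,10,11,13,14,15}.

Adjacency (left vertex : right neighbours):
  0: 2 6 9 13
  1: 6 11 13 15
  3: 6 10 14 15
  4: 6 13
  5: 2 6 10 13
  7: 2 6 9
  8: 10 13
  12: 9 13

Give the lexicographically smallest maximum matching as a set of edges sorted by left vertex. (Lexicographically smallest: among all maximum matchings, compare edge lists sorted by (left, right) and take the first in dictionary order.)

|M| = 7 (so the lex-smallest maximum matching has 7 edges)
process left vertices in ascending order; for each, take the smallest-labelled available neighbour that still permits 7 edges overall, or leave it unmatched if none does
lex-smallest matching: {0-2, 1-11, 3-14, 4-6, 5-10, 7-9, 8-13}

Lex-smallest maximum matching: {(0,2), (1,11), (3,14), (4,6), (5,10), (7,9), (8,13)}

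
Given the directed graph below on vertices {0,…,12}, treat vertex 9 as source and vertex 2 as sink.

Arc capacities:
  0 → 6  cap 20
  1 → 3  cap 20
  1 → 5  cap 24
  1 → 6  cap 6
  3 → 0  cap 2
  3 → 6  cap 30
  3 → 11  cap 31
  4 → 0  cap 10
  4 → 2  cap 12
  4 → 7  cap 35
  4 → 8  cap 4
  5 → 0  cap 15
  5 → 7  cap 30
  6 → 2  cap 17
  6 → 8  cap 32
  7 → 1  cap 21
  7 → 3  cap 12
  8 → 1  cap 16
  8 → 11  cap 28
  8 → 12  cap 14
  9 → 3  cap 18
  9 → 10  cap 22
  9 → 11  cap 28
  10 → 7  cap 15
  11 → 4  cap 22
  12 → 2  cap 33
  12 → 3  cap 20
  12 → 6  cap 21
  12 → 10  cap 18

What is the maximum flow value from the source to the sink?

augment #1: 9→3→6→2 bottleneck 17, total now 17
augment #2: 9→11→4→2 bottleneck 12, total now 29
augment #3: 9→3→6→8→12→2 bottleneck 1, total now 30
augment #4: 9→11→4→8→12→2 bottleneck 4, total now 34
augment #5: 9→10→7→1→6→8→12→2 bottleneck 6, total now 40
augment #6: 9→10→7→3→6→8→12→2 bottleneck 3, total now 43

Maximum flow value: 43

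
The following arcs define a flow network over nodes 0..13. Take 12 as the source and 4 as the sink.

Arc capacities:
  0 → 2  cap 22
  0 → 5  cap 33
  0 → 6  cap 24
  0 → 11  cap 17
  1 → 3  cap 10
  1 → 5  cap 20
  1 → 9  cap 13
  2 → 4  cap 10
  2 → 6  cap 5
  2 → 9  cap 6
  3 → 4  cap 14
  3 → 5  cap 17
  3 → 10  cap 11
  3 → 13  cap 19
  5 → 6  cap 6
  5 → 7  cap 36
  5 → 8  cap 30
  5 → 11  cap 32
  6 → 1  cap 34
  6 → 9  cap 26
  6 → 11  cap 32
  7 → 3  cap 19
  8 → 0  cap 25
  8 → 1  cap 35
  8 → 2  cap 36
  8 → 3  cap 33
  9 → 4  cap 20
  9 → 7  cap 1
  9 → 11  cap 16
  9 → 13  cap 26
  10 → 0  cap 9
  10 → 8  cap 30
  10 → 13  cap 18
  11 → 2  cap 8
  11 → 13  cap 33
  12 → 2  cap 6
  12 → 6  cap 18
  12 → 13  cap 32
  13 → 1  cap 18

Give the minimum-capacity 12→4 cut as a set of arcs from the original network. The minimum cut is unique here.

Min-cut arcs: {(12,2), (12,6), (13,1)} (total capacity 42)

augment #1: 12→2→4 push 6
augment #2: 12→6→9→4 push 18
augment #3: 12→13→1→3→4 push 10
augment #4: 12→13→1→9→4 push 2
augment #5: 12→13→1→5→7→3→4 push 4
augment #6: 12→13→1→5→8→2→4 push 2
max flow = 42; residual-reachable set from 12 gives S-side
cut edges (S→T): {(12,2), (12,6), (13,1)} total cap 42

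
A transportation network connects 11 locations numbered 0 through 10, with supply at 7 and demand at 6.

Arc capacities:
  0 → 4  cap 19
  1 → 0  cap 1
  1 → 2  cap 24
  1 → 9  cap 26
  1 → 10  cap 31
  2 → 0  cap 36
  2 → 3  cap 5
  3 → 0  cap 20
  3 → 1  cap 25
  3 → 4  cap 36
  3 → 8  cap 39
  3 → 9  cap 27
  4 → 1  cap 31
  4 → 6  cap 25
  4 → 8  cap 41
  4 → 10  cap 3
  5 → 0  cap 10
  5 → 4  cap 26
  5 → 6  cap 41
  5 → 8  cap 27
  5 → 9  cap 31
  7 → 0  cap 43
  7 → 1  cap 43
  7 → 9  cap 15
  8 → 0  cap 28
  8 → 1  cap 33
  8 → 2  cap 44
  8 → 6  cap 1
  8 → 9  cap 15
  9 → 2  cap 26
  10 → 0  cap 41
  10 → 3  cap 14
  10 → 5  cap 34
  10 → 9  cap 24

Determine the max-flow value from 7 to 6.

augment #1: 7→0→4→6 bottleneck 19, total now 19
augment #2: 7→1→10→5→6 bottleneck 31, total now 50
augment #3: 7→1→2→3→4→6 bottleneck 5, total now 55

Maximum flow value: 55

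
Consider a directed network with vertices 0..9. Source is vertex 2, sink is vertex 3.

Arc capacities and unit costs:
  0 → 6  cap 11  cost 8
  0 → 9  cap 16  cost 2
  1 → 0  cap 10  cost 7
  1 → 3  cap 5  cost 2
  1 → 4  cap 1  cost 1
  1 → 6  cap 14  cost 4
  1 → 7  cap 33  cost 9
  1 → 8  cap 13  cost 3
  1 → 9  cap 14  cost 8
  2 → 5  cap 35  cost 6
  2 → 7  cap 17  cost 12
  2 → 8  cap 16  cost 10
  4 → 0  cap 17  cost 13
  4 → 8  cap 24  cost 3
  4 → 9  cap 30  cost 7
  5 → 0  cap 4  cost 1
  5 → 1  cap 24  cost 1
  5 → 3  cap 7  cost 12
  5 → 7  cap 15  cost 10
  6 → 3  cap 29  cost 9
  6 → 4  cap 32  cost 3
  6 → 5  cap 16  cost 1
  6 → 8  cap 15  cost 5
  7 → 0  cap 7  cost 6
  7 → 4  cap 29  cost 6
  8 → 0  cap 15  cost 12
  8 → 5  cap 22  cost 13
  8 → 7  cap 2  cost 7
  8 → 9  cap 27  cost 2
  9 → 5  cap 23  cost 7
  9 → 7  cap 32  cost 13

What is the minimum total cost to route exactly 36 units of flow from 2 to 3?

Minimum cost for 36 units: 737

shortest-cost path #1: 2→5→1→3 push 5 @ unit cost 9 (adds 45)
shortest-cost path #2: 2→5→3 push 7 @ unit cost 18 (adds 126)
shortest-cost path #3: 2→5→1→6→3 push 14 @ unit cost 20 (adds 280)
shortest-cost path #4: 2→5→0→6→3 push 4 @ unit cost 24 (adds 96)
shortest-cost path #5: 2→5→1→0→6→3 push 5 @ unit cost 31 (adds 155)
shortest-cost path #6: 2→7→0→6→3 push 1 @ unit cost 35 (adds 35)
total cost = 737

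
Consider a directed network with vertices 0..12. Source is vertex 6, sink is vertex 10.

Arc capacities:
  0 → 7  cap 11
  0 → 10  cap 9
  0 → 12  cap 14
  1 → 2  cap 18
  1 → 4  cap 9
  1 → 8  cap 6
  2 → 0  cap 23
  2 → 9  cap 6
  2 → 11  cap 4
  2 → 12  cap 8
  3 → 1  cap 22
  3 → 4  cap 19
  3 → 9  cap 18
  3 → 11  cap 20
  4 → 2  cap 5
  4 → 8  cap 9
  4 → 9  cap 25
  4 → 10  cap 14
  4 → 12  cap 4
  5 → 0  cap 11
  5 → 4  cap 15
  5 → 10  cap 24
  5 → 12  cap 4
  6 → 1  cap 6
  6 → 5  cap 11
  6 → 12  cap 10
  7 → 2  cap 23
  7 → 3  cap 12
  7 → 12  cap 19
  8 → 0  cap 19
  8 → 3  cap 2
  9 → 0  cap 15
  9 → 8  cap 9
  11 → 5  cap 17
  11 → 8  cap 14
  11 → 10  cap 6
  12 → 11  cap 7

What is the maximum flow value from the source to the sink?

augment #1: 6→5→10 bottleneck 11, total now 11
augment #2: 6→1→4→10 bottleneck 6, total now 17
augment #3: 6→12→11→10 bottleneck 6, total now 23
augment #4: 6→12→11→5→10 bottleneck 1, total now 24

Maximum flow value: 24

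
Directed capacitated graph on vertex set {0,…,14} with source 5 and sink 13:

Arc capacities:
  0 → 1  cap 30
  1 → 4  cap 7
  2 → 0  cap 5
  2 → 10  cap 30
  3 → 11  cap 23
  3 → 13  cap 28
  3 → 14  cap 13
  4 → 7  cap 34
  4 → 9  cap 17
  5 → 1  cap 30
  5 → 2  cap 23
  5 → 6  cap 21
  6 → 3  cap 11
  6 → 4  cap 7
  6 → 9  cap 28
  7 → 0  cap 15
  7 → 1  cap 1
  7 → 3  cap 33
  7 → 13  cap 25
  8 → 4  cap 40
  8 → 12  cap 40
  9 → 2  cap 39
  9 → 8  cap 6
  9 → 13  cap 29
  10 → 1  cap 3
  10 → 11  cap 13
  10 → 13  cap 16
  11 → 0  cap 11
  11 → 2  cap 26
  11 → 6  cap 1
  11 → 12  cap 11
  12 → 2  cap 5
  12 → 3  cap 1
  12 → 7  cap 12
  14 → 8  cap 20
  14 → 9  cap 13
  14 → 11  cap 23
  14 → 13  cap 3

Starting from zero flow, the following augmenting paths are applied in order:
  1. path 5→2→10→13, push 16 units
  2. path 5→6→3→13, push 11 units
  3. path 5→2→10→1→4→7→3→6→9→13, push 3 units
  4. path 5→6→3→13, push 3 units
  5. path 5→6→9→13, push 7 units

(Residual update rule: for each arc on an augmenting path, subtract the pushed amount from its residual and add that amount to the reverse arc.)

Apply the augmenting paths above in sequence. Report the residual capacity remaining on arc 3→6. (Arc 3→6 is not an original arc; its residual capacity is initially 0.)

after path 1 (5→2→10→13, push 16): res(3,6)=0
after path 2 (5→6→3→13, push 11): res(3,6)=11
after path 3 (5→2→10→1→4→7→3→6→9→13, push 3): res(3,6)=8
after path 4 (5→6→3→13, push 3): res(3,6)=11
after path 5 (5→6→9→13, push 7): res(3,6)=11

Residual capacity of (3,6): 11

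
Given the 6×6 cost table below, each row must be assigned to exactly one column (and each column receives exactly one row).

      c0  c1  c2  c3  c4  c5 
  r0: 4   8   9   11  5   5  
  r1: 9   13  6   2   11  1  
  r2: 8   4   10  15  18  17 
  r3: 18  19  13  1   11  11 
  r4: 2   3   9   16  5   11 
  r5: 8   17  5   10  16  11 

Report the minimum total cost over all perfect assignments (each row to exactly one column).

optimal assignment: row0→col4 (cost 5), row1→col5 (cost 1), row2→col1 (cost 4), row3→col3 (cost 1), row4→col0 (cost 2), row5→col2 (cost 5)
total = 5 + 1 + 4 + 1 + 2 + 5 = 18

Minimum assignment cost: 18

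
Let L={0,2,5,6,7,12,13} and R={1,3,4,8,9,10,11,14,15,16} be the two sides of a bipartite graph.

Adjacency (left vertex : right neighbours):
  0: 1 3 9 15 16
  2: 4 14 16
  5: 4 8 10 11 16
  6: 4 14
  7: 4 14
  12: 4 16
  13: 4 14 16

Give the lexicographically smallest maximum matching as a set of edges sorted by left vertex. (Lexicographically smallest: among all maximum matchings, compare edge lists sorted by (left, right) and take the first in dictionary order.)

|M| = 5 (so the lex-smallest maximum matching has 5 edges)
process left vertices in ascending order; for each, take the smallest-labelled available neighbour that still permits 5 edges overall, or leave it unmatched if none does
lex-smallest matching: {0-1, 2-4, 5-8, 6-14, 12-16}

Lex-smallest maximum matching: {(0,1), (2,4), (5,8), (6,14), (12,16)}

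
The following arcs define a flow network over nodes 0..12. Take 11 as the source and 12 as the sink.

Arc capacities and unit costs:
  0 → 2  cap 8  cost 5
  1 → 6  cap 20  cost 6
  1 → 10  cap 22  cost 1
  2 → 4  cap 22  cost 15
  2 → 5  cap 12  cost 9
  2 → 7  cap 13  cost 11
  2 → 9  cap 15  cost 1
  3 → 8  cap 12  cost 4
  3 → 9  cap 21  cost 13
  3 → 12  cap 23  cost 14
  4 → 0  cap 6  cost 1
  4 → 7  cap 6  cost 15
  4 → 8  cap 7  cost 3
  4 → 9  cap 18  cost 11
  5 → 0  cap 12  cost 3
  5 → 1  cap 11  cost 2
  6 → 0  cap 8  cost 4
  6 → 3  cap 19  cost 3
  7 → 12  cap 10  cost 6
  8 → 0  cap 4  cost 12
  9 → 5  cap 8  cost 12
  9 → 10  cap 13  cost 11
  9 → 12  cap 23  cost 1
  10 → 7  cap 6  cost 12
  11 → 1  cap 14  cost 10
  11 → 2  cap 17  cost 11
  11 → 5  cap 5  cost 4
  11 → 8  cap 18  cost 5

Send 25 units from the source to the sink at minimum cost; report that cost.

shortest-cost path #1: 11→2→9→12 push 15 @ unit cost 13 (adds 195)
shortest-cost path #2: 11→5→1→10→7→12 push 5 @ unit cost 25 (adds 125)
shortest-cost path #3: 11→2→7→12 push 2 @ unit cost 28 (adds 56)
shortest-cost path #4: 11→1→10→7→12 push 1 @ unit cost 29 (adds 29)
shortest-cost path #5: 11→1→6→3→12 push 2 @ unit cost 33 (adds 66)
total cost = 471

Minimum cost for 25 units: 471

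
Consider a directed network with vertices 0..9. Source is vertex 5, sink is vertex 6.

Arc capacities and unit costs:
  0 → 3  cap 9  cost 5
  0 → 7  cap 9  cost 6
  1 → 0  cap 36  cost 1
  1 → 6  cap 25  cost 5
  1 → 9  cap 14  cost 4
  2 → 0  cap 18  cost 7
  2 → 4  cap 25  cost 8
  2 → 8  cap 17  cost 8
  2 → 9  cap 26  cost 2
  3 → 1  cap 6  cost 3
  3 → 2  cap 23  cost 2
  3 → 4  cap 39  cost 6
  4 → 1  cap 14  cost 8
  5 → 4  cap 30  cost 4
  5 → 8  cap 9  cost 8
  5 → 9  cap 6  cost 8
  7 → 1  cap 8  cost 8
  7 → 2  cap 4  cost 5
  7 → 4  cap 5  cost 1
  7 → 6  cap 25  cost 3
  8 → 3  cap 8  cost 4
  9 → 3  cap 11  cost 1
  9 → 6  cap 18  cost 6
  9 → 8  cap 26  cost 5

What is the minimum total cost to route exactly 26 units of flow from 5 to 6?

shortest-cost path #1: 5→9→6 push 6 @ unit cost 14 (adds 84)
shortest-cost path #2: 5→4→1→6 push 14 @ unit cost 17 (adds 238)
shortest-cost path #3: 5→8→3→1→6 push 6 @ unit cost 20 (adds 120)
total cost = 442

Minimum cost for 26 units: 442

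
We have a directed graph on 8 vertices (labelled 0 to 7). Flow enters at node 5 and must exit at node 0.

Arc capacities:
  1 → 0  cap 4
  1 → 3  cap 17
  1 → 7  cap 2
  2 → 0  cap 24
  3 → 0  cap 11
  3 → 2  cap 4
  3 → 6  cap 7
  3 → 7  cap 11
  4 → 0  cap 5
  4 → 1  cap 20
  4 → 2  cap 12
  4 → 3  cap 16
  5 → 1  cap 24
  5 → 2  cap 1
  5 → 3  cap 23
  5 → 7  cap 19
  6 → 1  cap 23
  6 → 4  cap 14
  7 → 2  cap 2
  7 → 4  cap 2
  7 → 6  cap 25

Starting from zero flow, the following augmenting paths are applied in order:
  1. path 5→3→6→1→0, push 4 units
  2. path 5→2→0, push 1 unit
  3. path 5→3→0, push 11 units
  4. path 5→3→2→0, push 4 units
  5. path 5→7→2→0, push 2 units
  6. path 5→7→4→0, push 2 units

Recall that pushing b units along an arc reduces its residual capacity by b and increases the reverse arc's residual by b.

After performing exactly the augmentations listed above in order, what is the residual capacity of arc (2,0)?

after path 1 (5→3→6→1→0, push 4): res(2,0)=24
after path 2 (5→2→0, push 1): res(2,0)=23
after path 3 (5→3→0, push 11): res(2,0)=23
after path 4 (5→3→2→0, push 4): res(2,0)=19
after path 5 (5→7→2→0, push 2): res(2,0)=17
after path 6 (5→7→4→0, push 2): res(2,0)=17

Residual capacity of (2,0): 17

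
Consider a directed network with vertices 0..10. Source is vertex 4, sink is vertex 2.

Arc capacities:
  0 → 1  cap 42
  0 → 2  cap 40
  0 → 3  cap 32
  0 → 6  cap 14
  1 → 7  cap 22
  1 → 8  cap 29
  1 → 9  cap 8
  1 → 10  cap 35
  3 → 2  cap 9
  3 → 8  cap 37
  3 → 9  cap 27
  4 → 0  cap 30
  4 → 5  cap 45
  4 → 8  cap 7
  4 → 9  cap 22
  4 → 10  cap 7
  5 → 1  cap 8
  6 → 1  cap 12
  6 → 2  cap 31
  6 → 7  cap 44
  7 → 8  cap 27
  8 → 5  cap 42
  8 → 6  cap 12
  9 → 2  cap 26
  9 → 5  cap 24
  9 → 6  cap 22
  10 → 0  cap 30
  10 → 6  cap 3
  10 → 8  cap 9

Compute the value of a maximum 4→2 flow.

Maximum flow value: 74

augment #1: 4→0→2 bottleneck 30, total now 30
augment #2: 4→9→2 bottleneck 22, total now 52
augment #3: 4→8→6→2 bottleneck 7, total now 59
augment #4: 4→10→0→2 bottleneck 7, total now 66
augment #5: 4→5→1→9→2 bottleneck 4, total now 70
augment #6: 4→5→1→8→6→2 bottleneck 4, total now 74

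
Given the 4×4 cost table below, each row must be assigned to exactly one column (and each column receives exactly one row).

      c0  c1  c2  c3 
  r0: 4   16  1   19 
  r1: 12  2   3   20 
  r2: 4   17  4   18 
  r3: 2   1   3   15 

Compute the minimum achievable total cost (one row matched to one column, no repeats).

optimal assignment: row0→col2 (cost 1), row1→col1 (cost 2), row2→col0 (cost 4), row3→col3 (cost 15)
total = 1 + 2 + 4 + 15 = 22

Minimum assignment cost: 22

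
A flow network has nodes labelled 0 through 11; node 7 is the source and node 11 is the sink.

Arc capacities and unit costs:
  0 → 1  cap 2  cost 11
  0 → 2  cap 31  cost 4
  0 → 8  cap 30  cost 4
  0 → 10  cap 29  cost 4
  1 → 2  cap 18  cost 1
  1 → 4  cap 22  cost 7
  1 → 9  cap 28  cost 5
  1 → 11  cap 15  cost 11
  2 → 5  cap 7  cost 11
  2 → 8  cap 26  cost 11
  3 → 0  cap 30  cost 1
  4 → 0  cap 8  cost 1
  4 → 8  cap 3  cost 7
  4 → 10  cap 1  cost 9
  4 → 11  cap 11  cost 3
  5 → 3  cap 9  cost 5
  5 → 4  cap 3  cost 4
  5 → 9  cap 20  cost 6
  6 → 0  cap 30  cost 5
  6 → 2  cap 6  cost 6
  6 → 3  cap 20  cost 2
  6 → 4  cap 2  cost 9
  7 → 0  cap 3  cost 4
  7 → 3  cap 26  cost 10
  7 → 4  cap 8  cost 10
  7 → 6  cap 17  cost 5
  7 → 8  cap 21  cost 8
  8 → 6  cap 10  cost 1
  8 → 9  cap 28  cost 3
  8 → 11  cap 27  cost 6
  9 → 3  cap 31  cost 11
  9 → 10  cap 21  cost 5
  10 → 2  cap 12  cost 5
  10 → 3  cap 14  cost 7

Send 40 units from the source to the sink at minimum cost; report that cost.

Minimum cost for 40 units: 617

shortest-cost path #1: 7→4→11 push 8 @ unit cost 13 (adds 104)
shortest-cost path #2: 7→8→11 push 21 @ unit cost 14 (adds 294)
shortest-cost path #3: 7→0→8→11 push 3 @ unit cost 14 (adds 42)
shortest-cost path #4: 7→6→4→11 push 2 @ unit cost 17 (adds 34)
shortest-cost path #5: 7→6→3→0→8→11 push 3 @ unit cost 18 (adds 54)
shortest-cost path #6: 7→6→2→5→4→11 push 1 @ unit cost 29 (adds 29)
shortest-cost path #7: 7→6→3→0→1→11 push 2 @ unit cost 30 (adds 60)
total cost = 617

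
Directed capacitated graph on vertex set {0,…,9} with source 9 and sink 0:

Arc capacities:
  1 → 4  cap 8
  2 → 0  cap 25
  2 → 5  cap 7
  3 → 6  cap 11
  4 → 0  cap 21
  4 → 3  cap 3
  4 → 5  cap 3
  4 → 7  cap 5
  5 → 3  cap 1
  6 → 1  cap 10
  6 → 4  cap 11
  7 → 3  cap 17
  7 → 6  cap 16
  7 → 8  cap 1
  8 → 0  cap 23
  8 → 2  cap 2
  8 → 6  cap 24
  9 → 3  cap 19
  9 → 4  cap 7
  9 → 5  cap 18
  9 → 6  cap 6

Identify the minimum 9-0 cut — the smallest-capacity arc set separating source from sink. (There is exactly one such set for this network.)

augment #1: 9→4→0 push 7
augment #2: 9→6→4→0 push 6
augment #3: 9→3→6→4→0 push 5
augment #4: 9→3→6→1→4→0 push 3
augment #5: 9→3→6→1→4→7→8→0 push 1
max flow = 22; residual-reachable set from 9 gives S-side
cut edges (S→T): {(4,0), (7,8)} total cap 22

Min-cut arcs: {(4,0), (7,8)} (total capacity 22)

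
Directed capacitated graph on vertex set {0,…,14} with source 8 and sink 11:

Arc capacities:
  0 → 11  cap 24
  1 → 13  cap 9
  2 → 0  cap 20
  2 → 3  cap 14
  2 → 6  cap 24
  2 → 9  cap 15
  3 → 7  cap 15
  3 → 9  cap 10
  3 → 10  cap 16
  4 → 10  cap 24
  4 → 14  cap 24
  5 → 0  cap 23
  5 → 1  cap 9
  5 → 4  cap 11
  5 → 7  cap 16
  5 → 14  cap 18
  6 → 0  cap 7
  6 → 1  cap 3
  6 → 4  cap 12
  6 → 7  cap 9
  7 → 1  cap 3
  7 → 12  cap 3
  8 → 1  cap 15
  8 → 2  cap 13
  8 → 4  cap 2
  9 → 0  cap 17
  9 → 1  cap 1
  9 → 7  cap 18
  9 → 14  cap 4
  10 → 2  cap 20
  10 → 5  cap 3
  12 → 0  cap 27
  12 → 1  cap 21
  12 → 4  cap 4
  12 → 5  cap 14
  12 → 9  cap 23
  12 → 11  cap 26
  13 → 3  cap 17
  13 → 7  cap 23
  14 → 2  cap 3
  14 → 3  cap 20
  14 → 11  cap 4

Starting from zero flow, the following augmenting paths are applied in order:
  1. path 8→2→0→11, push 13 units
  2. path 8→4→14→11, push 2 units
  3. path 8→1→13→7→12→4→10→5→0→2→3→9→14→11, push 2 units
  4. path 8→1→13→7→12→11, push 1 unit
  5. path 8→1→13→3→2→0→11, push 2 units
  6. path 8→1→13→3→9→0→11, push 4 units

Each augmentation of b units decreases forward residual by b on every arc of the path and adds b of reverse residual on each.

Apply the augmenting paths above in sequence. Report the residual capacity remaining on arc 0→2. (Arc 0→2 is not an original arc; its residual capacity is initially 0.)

Residual capacity of (0,2): 13

after path 1 (8→2→0→11, push 13): res(0,2)=13
after path 2 (8→4→14→11, push 2): res(0,2)=13
after path 3 (8→1→13→7→12→4→10→5→0→2→3→9→14→11, push 2): res(0,2)=11
after path 4 (8→1→13→7→12→11, push 1): res(0,2)=11
after path 5 (8→1→13→3→2→0→11, push 2): res(0,2)=13
after path 6 (8→1→13→3→9→0→11, push 4): res(0,2)=13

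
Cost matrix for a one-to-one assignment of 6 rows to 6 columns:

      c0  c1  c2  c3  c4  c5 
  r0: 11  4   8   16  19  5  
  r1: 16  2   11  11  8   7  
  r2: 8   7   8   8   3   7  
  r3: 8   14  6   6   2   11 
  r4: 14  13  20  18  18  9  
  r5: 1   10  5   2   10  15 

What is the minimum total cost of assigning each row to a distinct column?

optimal assignment: row0→col2 (cost 8), row1→col1 (cost 2), row2→col4 (cost 3), row3→col3 (cost 6), row4→col5 (cost 9), row5→col0 (cost 1)
total = 8 + 2 + 3 + 6 + 9 + 1 = 29

Minimum assignment cost: 29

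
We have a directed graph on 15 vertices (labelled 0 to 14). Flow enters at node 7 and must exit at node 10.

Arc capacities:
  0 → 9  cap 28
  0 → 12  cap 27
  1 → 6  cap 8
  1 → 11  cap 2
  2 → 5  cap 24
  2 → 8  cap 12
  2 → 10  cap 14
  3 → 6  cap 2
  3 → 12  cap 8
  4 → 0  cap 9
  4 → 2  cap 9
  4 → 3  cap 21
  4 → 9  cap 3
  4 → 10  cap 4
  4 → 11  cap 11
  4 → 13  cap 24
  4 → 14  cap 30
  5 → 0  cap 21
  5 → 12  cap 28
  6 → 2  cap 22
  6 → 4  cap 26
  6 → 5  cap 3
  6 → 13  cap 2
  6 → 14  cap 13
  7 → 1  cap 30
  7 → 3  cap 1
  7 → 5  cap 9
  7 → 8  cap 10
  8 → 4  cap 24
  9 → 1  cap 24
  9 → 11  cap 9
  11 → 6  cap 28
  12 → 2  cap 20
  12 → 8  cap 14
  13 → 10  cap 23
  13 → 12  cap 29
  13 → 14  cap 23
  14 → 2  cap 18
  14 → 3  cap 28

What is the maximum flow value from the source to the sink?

augment #1: 7→8→4→10 bottleneck 4, total now 4
augment #2: 7→1→6→2→10 bottleneck 8, total now 12
augment #3: 7→3→6→2→10 bottleneck 1, total now 13
augment #4: 7→5→12→2→10 bottleneck 5, total now 18
augment #5: 7→8→4→13→10 bottleneck 6, total now 24
augment #6: 7→1→11→6→13→10 bottleneck 2, total now 26
augment #7: 7→5→12→8→4→13→10 bottleneck 4, total now 30

Maximum flow value: 30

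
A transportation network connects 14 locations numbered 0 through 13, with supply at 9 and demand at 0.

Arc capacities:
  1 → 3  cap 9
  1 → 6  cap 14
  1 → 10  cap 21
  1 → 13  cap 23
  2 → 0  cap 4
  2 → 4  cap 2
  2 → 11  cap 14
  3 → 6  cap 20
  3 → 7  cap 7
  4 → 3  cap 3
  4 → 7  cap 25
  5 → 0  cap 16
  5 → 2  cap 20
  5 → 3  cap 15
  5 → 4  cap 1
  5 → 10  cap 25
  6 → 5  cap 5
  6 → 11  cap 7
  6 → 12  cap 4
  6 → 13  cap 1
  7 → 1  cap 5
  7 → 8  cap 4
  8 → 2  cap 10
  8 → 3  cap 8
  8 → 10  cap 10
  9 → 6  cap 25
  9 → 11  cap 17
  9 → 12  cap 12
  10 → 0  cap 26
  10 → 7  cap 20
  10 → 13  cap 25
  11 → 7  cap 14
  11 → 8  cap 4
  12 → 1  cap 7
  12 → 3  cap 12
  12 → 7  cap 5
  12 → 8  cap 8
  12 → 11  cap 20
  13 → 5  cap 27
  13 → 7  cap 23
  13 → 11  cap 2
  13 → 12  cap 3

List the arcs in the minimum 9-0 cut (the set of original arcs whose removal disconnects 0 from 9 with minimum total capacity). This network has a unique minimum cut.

Min-cut arcs: {(2,0), (6,5), (6,13), (7,1), (8,10), (12,1)} (total capacity 32)

augment #1: 9→6→5→0 push 5
augment #2: 9→6→13→5→0 push 1
augment #3: 9→11→8→2→0 push 4
augment #4: 9→12→1→10→0 push 7
augment #5: 9→12→8→10→0 push 5
augment #6: 9→6→12→8→10→0 push 3
augment #7: 9→11→7→1→10→0 push 5
augment #8: 9→11→7→8→10→0 push 2
max flow = 32; residual-reachable set from 9 gives S-side
cut edges (S→T): {(2,0), (6,5), (6,13), (7,1), (8,10), (12,1)} total cap 32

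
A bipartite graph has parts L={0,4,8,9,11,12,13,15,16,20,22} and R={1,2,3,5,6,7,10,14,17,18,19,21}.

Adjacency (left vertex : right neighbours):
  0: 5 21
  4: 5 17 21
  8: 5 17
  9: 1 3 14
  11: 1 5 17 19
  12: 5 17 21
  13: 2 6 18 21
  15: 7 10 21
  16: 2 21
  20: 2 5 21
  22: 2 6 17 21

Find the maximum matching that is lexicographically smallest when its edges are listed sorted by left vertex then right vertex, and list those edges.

|M| = 9 (so the lex-smallest maximum matching has 9 edges)
process left vertices in ascending order; for each, take the smallest-labelled available neighbour that still permits 9 edges overall, or leave it unmatched if none does
lex-smallest matching: {0-5, 4-17, 9-1, 11-19, 12-21, 13-18, 15-7, 16-2, 22-6}

Lex-smallest maximum matching: {(0,5), (4,17), (9,1), (11,19), (12,21), (13,18), (15,7), (16,2), (22,6)}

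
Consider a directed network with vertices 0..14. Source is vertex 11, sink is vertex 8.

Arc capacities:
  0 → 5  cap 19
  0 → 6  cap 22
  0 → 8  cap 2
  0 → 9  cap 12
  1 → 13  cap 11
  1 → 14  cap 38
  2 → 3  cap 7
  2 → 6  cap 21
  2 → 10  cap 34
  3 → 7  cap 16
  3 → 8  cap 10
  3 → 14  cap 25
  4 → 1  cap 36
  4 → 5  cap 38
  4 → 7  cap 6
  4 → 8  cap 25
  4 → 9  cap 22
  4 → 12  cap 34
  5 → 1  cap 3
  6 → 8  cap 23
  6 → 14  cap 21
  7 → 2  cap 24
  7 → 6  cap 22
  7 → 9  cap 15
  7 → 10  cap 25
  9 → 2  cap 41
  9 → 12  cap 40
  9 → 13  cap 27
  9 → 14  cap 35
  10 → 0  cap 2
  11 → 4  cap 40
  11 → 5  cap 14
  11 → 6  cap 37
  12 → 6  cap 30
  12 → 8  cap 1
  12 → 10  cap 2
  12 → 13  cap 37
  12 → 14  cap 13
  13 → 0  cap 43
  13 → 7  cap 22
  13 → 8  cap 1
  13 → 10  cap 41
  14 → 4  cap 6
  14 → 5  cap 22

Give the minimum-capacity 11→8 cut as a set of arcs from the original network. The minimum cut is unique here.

augment #1: 11→4→8 push 25
augment #2: 11→6→8 push 23
augment #3: 11→4→12→8 push 1
augment #4: 11→4→1→13→8 push 1
augment #5: 11→4→1→13→0→8 push 2
augment #6: 11→4→7→2→3→8 push 6
augment #7: 11→4→9→2→3→8 push 1
max flow = 59; residual-reachable set from 11 gives S-side
cut edges (S→T): {(0,8), (2,3), (4,8), (6,8), (12,8), (13,8)} total cap 59

Min-cut arcs: {(0,8), (2,3), (4,8), (6,8), (12,8), (13,8)} (total capacity 59)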